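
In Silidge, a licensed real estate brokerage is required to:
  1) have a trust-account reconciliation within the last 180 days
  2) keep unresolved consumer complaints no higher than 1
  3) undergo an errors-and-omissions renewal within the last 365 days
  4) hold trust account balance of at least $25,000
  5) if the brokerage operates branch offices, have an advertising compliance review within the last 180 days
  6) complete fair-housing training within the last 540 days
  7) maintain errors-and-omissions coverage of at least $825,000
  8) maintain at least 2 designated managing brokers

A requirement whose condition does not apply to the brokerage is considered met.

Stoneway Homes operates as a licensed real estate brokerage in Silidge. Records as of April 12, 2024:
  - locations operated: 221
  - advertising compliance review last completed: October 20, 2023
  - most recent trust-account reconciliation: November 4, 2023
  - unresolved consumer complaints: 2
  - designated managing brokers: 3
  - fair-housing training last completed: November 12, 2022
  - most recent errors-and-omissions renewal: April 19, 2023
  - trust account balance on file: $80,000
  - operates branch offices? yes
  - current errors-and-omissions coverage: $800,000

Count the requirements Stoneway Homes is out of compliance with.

2

1. trust-account reconciliation 160 days ago vs limit 180 → met
2. unresolved consumer complaints 2 > 1 → not met
3. errors-and-omissions renewal 359 days ago vs limit 365 → met
4. trust account balance $80,000 ≥ $25,000 → met
5. condition 'operates branch offices' holds; advertising compliance review 175 days ago vs limit 180 → met
6. fair-housing training 517 days ago vs limit 540 → met
7. errors-and-omissions coverage $800,000 < $825,000 → not met
8. designated managing brokers 3 ≥ 2 → met
Not met: 2 of 8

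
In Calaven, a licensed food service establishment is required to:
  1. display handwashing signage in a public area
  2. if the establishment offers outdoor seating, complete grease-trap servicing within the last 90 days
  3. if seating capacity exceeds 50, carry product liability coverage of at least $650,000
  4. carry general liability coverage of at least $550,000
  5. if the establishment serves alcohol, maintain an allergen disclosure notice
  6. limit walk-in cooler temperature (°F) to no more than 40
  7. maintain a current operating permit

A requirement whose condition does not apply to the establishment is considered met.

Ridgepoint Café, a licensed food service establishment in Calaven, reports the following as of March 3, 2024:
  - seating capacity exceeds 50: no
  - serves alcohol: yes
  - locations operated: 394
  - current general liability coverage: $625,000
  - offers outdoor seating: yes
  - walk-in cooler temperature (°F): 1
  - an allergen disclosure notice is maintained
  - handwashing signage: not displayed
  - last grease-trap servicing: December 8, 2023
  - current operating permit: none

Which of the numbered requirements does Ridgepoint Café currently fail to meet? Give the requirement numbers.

1, 7

1. handwashing signage absent → not met
2. condition 'offers outdoor seating' holds; grease-trap servicing 86 days ago vs limit 90 → met
3. condition 'seating capacity exceeds 50' does not hold → requirement n/a → met
4. general liability coverage $625,000 ≥ $550,000 → met
5. condition 'serves alcohol' holds; allergen disclosure notice present → met
6. walk-in cooler temperature (°F) 1 ≤ 40 → met
7. current operating permit absent → not met
Not met: 1, 7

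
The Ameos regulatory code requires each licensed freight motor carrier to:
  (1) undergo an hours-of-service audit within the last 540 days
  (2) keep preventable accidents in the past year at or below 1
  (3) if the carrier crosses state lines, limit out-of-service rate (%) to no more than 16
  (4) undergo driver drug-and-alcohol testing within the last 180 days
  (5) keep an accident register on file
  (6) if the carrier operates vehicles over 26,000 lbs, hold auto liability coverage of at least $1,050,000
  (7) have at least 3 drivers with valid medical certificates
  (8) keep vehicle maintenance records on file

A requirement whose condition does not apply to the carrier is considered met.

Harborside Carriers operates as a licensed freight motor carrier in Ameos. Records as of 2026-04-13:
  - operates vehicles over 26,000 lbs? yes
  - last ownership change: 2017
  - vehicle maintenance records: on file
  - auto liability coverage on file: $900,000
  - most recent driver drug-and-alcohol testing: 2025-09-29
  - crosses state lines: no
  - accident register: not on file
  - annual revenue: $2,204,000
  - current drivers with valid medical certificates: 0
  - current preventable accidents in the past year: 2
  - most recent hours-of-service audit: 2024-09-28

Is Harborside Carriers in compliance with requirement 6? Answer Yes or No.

6. condition 'operates vehicles over 26,000 lbs' holds; auto liability coverage $900,000 < $1,050,000 → not met

No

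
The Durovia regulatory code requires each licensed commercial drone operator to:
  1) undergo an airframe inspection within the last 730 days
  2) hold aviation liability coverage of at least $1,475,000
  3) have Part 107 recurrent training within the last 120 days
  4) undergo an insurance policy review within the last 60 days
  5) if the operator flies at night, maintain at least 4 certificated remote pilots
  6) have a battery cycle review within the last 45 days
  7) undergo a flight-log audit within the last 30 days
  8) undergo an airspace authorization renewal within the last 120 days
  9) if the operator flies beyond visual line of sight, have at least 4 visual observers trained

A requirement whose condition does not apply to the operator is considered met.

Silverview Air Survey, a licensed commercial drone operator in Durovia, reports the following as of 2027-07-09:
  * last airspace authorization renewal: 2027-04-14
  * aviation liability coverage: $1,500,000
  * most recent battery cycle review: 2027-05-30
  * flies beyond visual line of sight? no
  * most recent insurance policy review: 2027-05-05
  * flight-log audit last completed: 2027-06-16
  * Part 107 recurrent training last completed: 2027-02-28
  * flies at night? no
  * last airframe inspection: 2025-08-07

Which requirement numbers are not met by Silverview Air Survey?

1. airframe inspection 701 days ago vs limit 730 → met
2. aviation liability coverage $1,500,000 ≥ $1,475,000 → met
3. Part 107 recurrent training 131 days ago vs limit 120 → not met
4. insurance policy review 65 days ago vs limit 60 → not met
5. condition 'flies at night' does not hold → requirement n/a → met
6. battery cycle review 40 days ago vs limit 45 → met
7. flight-log audit 23 days ago vs limit 30 → met
8. airspace authorization renewal 86 days ago vs limit 120 → met
9. condition 'flies beyond visual line of sight' does not hold → requirement n/a → met
Not met: 3, 4

3, 4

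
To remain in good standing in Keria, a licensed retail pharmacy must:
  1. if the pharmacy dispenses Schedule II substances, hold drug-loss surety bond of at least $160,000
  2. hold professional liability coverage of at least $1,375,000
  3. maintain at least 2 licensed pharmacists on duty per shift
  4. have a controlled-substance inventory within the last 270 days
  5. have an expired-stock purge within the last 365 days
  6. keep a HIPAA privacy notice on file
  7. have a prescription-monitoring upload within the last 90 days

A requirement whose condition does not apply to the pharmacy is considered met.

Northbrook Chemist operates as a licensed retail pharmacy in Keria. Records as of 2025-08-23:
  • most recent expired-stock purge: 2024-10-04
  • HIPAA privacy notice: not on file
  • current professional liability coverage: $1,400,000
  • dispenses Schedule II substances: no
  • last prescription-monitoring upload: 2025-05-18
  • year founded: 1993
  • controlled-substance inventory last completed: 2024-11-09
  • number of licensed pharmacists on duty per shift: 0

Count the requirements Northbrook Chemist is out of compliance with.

4

1. condition 'dispenses Schedule II substances' does not hold → requirement n/a → met
2. professional liability coverage $1,400,000 ≥ $1,375,000 → met
3. licensed pharmacists on duty per shift 0 < 2 → not met
4. controlled-substance inventory 287 days ago vs limit 270 → not met
5. expired-stock purge 323 days ago vs limit 365 → met
6. HIPAA privacy notice absent → not met
7. prescription-monitoring upload 97 days ago vs limit 90 → not met
Not met: 4 of 7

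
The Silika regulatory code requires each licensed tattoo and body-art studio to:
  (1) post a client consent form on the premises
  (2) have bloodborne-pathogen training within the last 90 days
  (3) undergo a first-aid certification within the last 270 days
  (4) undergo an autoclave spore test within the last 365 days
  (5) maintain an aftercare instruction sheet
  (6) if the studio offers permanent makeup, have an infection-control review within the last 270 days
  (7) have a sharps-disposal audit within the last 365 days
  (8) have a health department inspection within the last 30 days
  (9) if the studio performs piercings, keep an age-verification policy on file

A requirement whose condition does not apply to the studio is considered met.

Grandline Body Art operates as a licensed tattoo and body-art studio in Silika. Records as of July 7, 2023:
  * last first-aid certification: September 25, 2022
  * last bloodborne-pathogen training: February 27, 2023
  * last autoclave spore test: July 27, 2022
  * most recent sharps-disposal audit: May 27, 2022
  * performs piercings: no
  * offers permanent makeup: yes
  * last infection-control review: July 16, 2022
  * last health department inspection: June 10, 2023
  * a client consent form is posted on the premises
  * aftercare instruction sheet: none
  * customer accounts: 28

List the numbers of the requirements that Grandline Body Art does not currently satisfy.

1. client consent form present → met
2. bloodborne-pathogen training 130 days ago vs limit 90 → not met
3. first-aid certification 285 days ago vs limit 270 → not met
4. autoclave spore test 345 days ago vs limit 365 → met
5. aftercare instruction sheet absent → not met
6. condition 'offers permanent makeup' holds; infection-control review 356 days ago vs limit 270 → not met
7. sharps-disposal audit 406 days ago vs limit 365 → not met
8. health department inspection 27 days ago vs limit 30 → met
9. condition 'performs piercings' does not hold → requirement n/a → met
Not met: 2, 3, 5, 6, 7

2, 3, 5, 6, 7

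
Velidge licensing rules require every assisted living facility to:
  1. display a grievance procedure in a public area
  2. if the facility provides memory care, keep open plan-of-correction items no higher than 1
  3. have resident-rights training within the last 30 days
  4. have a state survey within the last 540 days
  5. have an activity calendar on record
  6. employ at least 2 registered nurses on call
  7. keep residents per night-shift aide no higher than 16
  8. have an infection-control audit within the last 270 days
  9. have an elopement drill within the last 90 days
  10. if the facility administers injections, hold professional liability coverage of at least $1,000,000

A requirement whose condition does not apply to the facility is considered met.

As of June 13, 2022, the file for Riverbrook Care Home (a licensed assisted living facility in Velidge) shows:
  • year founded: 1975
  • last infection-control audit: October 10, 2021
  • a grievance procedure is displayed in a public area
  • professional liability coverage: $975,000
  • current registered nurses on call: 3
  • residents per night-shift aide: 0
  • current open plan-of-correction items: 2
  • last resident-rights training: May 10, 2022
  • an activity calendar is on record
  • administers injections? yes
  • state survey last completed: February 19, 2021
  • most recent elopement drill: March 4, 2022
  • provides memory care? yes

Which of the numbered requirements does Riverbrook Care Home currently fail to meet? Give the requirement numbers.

1. grievance procedure present → met
2. condition 'provides memory care' holds; open plan-of-correction items 2 > 1 → not met
3. resident-rights training 34 days ago vs limit 30 → not met
4. state survey 479 days ago vs limit 540 → met
5. activity calendar present → met
6. registered nurses on call 3 ≥ 2 → met
7. residents per night-shift aide 0 ≤ 16 → met
8. infection-control audit 246 days ago vs limit 270 → met
9. elopement drill 101 days ago vs limit 90 → not met
10. condition 'administers injections' holds; professional liability coverage $975,000 < $1,000,000 → not met
Not met: 2, 3, 9, 10

2, 3, 9, 10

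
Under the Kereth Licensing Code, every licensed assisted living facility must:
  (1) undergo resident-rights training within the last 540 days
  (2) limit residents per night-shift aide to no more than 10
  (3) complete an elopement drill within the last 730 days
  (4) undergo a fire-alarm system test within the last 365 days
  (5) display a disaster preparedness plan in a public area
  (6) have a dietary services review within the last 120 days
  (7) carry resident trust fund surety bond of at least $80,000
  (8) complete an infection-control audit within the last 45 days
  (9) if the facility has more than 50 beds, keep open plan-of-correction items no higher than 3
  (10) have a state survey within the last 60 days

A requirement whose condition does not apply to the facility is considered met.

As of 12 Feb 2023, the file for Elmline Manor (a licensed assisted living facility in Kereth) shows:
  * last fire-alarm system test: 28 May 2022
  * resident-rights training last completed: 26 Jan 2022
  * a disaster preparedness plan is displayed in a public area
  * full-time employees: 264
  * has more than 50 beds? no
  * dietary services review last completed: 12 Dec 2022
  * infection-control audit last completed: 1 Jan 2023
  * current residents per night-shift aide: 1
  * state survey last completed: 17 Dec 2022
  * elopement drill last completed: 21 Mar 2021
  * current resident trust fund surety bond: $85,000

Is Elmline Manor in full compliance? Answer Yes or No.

Yes

1. resident-rights training 382 days ago vs limit 540 → met
2. residents per night-shift aide 1 ≤ 10 → met
3. elopement drill 693 days ago vs limit 730 → met
4. fire-alarm system test 260 days ago vs limit 365 → met
5. disaster preparedness plan present → met
6. dietary services review 62 days ago vs limit 120 → met
7. resident trust fund surety bond $85,000 ≥ $80,000 → met
8. infection-control audit 42 days ago vs limit 45 → met
9. condition 'has more than 50 beds' does not hold → requirement n/a → met
10. state survey 57 days ago vs limit 60 → met
All met.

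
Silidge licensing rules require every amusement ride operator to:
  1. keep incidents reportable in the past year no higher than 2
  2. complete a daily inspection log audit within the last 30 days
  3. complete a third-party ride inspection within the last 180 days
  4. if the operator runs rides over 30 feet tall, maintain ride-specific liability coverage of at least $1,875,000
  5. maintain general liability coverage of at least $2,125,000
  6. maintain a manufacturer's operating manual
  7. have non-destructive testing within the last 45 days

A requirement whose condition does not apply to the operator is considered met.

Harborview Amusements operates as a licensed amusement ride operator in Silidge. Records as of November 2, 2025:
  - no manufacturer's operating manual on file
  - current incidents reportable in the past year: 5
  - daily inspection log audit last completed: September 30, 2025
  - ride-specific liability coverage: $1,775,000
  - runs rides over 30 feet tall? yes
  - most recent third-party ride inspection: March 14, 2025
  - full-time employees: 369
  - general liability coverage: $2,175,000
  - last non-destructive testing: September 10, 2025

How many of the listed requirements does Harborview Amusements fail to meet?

6

1. incidents reportable in the past year 5 > 2 → not met
2. daily inspection log audit 33 days ago vs limit 30 → not met
3. third-party ride inspection 233 days ago vs limit 180 → not met
4. condition 'runs rides over 30 feet tall' holds; ride-specific liability coverage $1,775,000 < $1,875,000 → not met
5. general liability coverage $2,175,000 ≥ $2,125,000 → met
6. manufacturer's operating manual absent → not met
7. non-destructive testing 53 days ago vs limit 45 → not met
Not met: 6 of 7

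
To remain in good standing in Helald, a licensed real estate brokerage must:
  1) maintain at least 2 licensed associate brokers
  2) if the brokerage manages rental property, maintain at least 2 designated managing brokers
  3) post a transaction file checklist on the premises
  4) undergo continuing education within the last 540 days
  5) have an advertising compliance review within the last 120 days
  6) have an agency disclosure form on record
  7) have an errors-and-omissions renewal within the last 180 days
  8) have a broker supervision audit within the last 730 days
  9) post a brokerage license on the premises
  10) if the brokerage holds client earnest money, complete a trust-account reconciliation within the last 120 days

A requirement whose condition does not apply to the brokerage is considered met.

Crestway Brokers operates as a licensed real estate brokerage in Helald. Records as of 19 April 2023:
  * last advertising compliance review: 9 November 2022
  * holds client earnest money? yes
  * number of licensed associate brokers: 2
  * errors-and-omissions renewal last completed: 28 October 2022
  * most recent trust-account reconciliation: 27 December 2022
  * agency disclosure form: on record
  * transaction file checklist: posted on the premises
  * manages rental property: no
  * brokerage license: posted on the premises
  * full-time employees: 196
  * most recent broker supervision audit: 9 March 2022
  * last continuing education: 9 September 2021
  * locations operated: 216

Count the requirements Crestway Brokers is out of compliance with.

2

1. licensed associate brokers 2 ≥ 2 → met
2. condition 'manages rental property' does not hold → requirement n/a → met
3. transaction file checklist present → met
4. continuing education 587 days ago vs limit 540 → not met
5. advertising compliance review 161 days ago vs limit 120 → not met
6. agency disclosure form present → met
7. errors-and-omissions renewal 173 days ago vs limit 180 → met
8. broker supervision audit 406 days ago vs limit 730 → met
9. brokerage license present → met
10. condition 'holds client earnest money' holds; trust-account reconciliation 113 days ago vs limit 120 → met
Not met: 2 of 10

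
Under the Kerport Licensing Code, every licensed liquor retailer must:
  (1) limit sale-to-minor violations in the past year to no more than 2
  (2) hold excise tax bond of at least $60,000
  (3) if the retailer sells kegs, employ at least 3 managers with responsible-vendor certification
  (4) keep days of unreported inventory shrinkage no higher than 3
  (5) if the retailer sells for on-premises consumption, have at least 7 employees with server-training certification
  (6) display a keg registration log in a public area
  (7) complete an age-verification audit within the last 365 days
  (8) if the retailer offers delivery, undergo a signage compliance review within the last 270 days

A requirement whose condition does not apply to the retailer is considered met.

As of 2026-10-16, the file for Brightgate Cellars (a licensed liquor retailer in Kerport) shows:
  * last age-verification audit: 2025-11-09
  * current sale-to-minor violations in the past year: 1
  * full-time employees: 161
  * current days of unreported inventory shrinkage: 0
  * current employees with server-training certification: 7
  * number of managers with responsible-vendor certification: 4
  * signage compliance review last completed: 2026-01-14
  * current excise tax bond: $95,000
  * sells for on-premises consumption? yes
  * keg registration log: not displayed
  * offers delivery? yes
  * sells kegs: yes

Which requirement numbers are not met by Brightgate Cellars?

1. sale-to-minor violations in the past year 1 ≤ 2 → met
2. excise tax bond $95,000 ≥ $60,000 → met
3. condition 'sells kegs' holds; managers with responsible-vendor certification 4 ≥ 3 → met
4. days of unreported inventory shrinkage 0 ≤ 3 → met
5. condition 'sells for on-premises consumption' holds; employees with server-training certification 7 ≥ 7 → met
6. keg registration log absent → not met
7. age-verification audit 341 days ago vs limit 365 → met
8. condition 'offers delivery' holds; signage compliance review 275 days ago vs limit 270 → not met
Not met: 6, 8

6, 8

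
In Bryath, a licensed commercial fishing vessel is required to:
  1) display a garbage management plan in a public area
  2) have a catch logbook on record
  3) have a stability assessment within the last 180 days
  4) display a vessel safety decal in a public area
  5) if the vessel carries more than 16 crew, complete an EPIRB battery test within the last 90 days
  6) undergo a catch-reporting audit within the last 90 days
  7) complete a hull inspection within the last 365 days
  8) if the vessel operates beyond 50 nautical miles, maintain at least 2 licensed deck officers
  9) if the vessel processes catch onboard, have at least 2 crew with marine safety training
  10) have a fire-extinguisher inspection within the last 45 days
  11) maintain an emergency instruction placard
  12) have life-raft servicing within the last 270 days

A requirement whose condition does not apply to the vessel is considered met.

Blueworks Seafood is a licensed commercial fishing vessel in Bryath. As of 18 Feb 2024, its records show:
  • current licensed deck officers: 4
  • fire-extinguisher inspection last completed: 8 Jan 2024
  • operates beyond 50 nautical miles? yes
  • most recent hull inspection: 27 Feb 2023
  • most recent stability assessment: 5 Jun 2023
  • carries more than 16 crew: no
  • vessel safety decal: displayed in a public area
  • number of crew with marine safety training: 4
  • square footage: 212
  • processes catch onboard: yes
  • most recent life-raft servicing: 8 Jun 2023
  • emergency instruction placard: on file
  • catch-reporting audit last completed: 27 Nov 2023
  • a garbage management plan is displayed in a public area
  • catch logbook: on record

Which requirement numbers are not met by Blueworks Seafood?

3

1. garbage management plan present → met
2. catch logbook present → met
3. stability assessment 258 days ago vs limit 180 → not met
4. vessel safety decal present → met
5. condition 'carries more than 16 crew' does not hold → requirement n/a → met
6. catch-reporting audit 83 days ago vs limit 90 → met
7. hull inspection 356 days ago vs limit 365 → met
8. condition 'operates beyond 50 nautical miles' holds; licensed deck officers 4 ≥ 2 → met
9. condition 'processes catch onboard' holds; crew with marine safety training 4 ≥ 2 → met
10. fire-extinguisher inspection 41 days ago vs limit 45 → met
11. emergency instruction placard present → met
12. life-raft servicing 255 days ago vs limit 270 → met
Not met: 3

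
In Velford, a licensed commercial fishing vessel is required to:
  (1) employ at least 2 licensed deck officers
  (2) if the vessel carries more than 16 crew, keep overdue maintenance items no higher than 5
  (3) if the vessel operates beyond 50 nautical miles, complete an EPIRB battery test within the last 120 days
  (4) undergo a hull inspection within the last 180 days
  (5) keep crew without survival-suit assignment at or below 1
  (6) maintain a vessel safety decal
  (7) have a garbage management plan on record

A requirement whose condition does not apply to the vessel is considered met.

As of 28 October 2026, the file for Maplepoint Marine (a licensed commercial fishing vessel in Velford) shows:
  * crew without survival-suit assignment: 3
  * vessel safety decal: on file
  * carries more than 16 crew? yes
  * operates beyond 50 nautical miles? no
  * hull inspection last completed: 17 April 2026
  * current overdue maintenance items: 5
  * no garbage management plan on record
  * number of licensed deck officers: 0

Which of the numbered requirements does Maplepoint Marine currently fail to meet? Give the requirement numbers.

1, 4, 5, 7

1. licensed deck officers 0 < 2 → not met
2. condition 'carries more than 16 crew' holds; overdue maintenance items 5 ≤ 5 → met
3. condition 'operates beyond 50 nautical miles' does not hold → requirement n/a → met
4. hull inspection 194 days ago vs limit 180 → not met
5. crew without survival-suit assignment 3 > 1 → not met
6. vessel safety decal present → met
7. garbage management plan absent → not met
Not met: 1, 4, 5, 7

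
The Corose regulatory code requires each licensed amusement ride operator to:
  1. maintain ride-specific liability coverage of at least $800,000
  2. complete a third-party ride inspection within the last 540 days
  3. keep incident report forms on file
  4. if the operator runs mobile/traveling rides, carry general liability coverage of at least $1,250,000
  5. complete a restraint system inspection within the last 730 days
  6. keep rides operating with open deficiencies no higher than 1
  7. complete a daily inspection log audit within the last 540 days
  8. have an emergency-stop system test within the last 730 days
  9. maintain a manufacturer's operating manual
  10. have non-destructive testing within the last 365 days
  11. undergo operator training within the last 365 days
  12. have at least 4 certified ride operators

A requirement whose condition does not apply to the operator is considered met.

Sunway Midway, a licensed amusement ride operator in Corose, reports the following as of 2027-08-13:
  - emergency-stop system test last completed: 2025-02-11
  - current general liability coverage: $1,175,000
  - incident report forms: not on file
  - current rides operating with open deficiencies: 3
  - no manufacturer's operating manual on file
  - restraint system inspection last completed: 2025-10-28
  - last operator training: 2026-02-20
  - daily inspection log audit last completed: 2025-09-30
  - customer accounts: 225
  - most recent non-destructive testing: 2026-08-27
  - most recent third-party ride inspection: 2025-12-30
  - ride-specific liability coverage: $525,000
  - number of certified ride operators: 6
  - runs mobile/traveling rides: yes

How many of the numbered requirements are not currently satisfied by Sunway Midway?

9

1. ride-specific liability coverage $525,000 < $800,000 → not met
2. third-party ride inspection 591 days ago vs limit 540 → not met
3. incident report forms absent → not met
4. condition 'runs mobile/traveling rides' holds; general liability coverage $1,175,000 < $1,250,000 → not met
5. restraint system inspection 654 days ago vs limit 730 → met
6. rides operating with open deficiencies 3 > 1 → not met
7. daily inspection log audit 682 days ago vs limit 540 → not met
8. emergency-stop system test 913 days ago vs limit 730 → not met
9. manufacturer's operating manual absent → not met
10. non-destructive testing 351 days ago vs limit 365 → met
11. operator training 539 days ago vs limit 365 → not met
12. certified ride operators 6 ≥ 4 → met
Not met: 9 of 12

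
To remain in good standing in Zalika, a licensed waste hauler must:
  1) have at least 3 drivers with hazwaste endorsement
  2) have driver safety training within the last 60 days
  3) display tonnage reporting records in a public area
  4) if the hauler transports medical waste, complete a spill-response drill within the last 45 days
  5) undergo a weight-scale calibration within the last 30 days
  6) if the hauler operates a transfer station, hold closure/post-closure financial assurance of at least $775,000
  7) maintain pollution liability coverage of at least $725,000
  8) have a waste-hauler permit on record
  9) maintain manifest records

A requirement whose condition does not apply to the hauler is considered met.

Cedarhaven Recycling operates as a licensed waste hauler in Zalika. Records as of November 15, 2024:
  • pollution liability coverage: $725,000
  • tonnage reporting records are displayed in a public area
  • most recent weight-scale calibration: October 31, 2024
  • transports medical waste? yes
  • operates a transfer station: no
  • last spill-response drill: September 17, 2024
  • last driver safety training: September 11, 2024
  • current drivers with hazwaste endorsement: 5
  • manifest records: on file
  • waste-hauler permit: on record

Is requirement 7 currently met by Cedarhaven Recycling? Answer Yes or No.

7. pollution liability coverage $725,000 ≥ $725,000 → met

Yes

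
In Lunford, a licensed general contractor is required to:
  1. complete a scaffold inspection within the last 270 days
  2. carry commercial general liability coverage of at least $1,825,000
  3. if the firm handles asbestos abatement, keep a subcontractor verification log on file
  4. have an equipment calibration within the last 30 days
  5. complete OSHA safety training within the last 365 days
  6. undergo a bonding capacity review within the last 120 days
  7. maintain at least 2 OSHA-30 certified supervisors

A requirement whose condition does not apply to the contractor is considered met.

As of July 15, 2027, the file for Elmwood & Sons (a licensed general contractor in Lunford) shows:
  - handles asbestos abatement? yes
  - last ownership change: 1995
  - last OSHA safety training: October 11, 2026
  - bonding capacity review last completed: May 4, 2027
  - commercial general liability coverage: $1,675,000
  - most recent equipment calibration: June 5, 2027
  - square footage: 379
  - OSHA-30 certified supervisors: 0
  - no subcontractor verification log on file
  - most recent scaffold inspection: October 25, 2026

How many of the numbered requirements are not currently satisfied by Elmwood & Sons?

1. scaffold inspection 263 days ago vs limit 270 → met
2. commercial general liability coverage $1,675,000 < $1,825,000 → not met
3. condition 'handles asbestos abatement' holds; subcontractor verification log absent → not met
4. equipment calibration 40 days ago vs limit 30 → not met
5. OSHA safety training 277 days ago vs limit 365 → met
6. bonding capacity review 72 days ago vs limit 120 → met
7. OSHA-30 certified supervisors 0 < 2 → not met
Not met: 4 of 7

4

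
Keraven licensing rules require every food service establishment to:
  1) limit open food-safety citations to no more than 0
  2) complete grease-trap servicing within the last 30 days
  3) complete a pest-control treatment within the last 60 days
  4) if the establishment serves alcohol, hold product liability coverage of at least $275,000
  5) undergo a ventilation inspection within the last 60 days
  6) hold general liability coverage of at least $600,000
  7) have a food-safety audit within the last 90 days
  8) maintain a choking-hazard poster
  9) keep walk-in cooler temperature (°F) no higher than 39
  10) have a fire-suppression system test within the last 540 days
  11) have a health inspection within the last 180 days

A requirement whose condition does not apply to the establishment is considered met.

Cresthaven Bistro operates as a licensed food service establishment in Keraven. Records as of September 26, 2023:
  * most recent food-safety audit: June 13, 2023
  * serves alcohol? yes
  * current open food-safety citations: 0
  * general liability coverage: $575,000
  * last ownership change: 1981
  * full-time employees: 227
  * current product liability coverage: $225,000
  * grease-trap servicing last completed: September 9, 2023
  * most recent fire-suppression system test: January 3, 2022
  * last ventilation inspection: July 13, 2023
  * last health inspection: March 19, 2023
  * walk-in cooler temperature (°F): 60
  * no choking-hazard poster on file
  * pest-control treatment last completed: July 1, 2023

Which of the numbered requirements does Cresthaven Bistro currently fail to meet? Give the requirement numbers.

3, 4, 5, 6, 7, 8, 9, 10, 11

1. open food-safety citations 0 ≤ 0 → met
2. grease-trap servicing 17 days ago vs limit 30 → met
3. pest-control treatment 87 days ago vs limit 60 → not met
4. condition 'serves alcohol' holds; product liability coverage $225,000 < $275,000 → not met
5. ventilation inspection 75 days ago vs limit 60 → not met
6. general liability coverage $575,000 < $600,000 → not met
7. food-safety audit 105 days ago vs limit 90 → not met
8. choking-hazard poster absent → not met
9. walk-in cooler temperature (°F) 60 > 39 → not met
10. fire-suppression system test 631 days ago vs limit 540 → not met
11. health inspection 191 days ago vs limit 180 → not met
Not met: 3, 4, 5, 6, 7, 8, 9, 10, 11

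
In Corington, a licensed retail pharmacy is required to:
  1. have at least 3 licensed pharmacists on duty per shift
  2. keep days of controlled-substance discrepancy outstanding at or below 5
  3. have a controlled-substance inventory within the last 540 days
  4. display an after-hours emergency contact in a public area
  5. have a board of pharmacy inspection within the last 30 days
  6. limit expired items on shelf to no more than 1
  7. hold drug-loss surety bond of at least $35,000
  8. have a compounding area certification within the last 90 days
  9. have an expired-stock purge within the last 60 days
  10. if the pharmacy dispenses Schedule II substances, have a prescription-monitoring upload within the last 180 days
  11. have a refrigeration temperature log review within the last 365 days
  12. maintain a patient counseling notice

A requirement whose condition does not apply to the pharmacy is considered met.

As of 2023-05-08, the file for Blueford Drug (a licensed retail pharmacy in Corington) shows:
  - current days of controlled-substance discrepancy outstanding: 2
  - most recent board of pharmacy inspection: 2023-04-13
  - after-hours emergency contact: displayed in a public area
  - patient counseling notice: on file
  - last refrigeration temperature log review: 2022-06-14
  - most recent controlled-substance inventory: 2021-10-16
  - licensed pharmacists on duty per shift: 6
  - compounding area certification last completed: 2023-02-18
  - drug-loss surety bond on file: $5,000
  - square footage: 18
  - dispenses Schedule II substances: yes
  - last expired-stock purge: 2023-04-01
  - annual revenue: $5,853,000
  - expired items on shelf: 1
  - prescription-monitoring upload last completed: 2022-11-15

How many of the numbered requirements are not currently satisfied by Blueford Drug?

2

1. licensed pharmacists on duty per shift 6 ≥ 3 → met
2. days of controlled-substance discrepancy outstanding 2 ≤ 5 → met
3. controlled-substance inventory 569 days ago vs limit 540 → not met
4. after-hours emergency contact present → met
5. board of pharmacy inspection 25 days ago vs limit 30 → met
6. expired items on shelf 1 ≤ 1 → met
7. drug-loss surety bond $5,000 < $35,000 → not met
8. compounding area certification 79 days ago vs limit 90 → met
9. expired-stock purge 37 days ago vs limit 60 → met
10. condition 'dispenses Schedule II substances' holds; prescription-monitoring upload 174 days ago vs limit 180 → met
11. refrigeration temperature log review 328 days ago vs limit 365 → met
12. patient counseling notice present → met
Not met: 2 of 12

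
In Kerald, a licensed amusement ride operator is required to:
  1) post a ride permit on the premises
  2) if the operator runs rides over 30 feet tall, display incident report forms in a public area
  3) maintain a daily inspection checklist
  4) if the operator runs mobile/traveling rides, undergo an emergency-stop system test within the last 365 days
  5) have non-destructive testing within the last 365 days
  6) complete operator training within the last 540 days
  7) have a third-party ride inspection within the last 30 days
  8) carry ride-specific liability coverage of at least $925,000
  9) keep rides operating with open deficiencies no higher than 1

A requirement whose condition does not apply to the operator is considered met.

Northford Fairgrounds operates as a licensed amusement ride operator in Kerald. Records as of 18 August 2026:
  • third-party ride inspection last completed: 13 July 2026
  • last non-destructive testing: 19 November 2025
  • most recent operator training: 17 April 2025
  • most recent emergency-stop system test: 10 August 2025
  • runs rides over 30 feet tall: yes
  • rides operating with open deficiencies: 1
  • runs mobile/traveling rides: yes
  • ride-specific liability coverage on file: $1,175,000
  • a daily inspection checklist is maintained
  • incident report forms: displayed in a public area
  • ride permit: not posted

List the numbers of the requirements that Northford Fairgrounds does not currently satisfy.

1, 4, 7

1. ride permit absent → not met
2. condition 'runs rides over 30 feet tall' holds; incident report forms present → met
3. daily inspection checklist present → met
4. condition 'runs mobile/traveling rides' holds; emergency-stop system test 373 days ago vs limit 365 → not met
5. non-destructive testing 272 days ago vs limit 365 → met
6. operator training 488 days ago vs limit 540 → met
7. third-party ride inspection 36 days ago vs limit 30 → not met
8. ride-specific liability coverage $1,175,000 ≥ $925,000 → met
9. rides operating with open deficiencies 1 ≤ 1 → met
Not met: 1, 4, 7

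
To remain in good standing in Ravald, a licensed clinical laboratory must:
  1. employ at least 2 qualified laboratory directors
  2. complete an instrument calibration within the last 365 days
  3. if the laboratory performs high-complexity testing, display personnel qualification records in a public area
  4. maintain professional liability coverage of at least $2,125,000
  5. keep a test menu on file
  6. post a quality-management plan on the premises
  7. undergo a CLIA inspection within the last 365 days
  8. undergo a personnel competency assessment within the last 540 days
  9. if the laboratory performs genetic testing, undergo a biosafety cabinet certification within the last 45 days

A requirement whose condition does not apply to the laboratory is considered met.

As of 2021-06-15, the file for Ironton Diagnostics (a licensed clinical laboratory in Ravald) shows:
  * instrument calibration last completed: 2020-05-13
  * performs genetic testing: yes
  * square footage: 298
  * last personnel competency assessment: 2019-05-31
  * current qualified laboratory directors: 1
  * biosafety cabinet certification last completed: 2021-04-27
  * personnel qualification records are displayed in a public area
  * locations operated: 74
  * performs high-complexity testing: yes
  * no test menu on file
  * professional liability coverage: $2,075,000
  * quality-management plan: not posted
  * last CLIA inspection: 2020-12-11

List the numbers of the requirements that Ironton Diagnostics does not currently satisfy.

1. qualified laboratory directors 1 < 2 → not met
2. instrument calibration 398 days ago vs limit 365 → not met
3. condition 'performs high-complexity testing' holds; personnel qualification records present → met
4. professional liability coverage $2,075,000 < $2,125,000 → not met
5. test menu absent → not met
6. quality-management plan absent → not met
7. CLIA inspection 186 days ago vs limit 365 → met
8. personnel competency assessment 746 days ago vs limit 540 → not met
9. condition 'performs genetic testing' holds; biosafety cabinet certification 49 days ago vs limit 45 → not met
Not met: 1, 2, 4, 5, 6, 8, 9

1, 2, 4, 5, 6, 8, 9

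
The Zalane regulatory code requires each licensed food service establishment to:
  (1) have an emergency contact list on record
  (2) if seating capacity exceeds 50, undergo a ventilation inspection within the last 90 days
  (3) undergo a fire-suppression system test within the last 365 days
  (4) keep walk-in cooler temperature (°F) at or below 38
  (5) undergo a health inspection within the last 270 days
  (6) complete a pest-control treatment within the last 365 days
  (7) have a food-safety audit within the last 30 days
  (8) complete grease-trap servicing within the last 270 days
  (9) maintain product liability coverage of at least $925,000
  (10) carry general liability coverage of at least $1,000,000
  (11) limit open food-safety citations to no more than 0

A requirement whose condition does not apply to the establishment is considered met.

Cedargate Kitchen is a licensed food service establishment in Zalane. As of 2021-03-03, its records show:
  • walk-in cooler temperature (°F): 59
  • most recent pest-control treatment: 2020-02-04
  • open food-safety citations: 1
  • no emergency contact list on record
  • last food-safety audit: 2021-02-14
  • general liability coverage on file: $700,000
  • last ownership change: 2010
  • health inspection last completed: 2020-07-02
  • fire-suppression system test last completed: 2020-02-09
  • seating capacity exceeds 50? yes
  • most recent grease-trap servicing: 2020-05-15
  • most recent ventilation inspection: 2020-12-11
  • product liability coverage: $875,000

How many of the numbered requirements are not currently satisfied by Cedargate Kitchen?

8

1. emergency contact list absent → not met
2. condition 'seating capacity exceeds 50' holds; ventilation inspection 82 days ago vs limit 90 → met
3. fire-suppression system test 388 days ago vs limit 365 → not met
4. walk-in cooler temperature (°F) 59 > 38 → not met
5. health inspection 244 days ago vs limit 270 → met
6. pest-control treatment 393 days ago vs limit 365 → not met
7. food-safety audit 17 days ago vs limit 30 → met
8. grease-trap servicing 292 days ago vs limit 270 → not met
9. product liability coverage $875,000 < $925,000 → not met
10. general liability coverage $700,000 < $1,000,000 → not met
11. open food-safety citations 1 > 0 → not met
Not met: 8 of 11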